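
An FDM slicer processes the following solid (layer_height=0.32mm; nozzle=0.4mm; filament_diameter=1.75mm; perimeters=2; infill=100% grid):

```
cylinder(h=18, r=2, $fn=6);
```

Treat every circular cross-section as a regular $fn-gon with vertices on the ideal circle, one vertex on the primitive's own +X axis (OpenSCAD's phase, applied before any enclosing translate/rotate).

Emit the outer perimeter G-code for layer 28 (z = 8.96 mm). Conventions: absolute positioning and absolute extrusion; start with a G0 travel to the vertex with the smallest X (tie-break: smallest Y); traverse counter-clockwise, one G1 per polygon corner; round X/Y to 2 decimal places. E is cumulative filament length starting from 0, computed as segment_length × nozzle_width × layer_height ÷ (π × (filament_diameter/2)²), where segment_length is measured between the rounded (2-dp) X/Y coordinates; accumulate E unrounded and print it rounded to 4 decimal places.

G0 X-2.00 Y0.00 Z8.96
G1 X-1.00 Y-1.73 E0.1063
G1 X1.00 Y-1.73 E0.2128
G1 X2.00 Y0.00 E0.3191
G1 X1.00 Y1.73 E0.4254
G1 X-1.00 Y1.73 E0.5319
G1 X-2.00 Y0.00 E0.6382

At z = 8.96 mm: the r=2 cylinder gives a regular 6-gon of circumradius 2 (constant along its height). The outline is a single polygon with 6 vertices. Extrusion per mm of travel: 0.4 × 0.32 / (π × 0.875²) = 0.053216. Accumulating E over each segment gives final E = 0.6382.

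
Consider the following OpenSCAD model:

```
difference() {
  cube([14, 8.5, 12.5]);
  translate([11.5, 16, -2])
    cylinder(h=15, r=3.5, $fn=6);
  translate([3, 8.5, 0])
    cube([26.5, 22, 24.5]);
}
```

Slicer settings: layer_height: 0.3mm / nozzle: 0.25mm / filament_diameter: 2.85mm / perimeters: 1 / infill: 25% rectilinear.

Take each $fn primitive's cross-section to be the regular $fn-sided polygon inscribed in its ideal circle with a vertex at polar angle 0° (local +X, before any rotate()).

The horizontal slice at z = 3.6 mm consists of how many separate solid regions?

At z = 3.6 mm: the 14×8.5 cube contributes its full rectangle; the cylinder at (11.5, 16): section is a regular 6-gon, circumradius r=3.5; the cube at (3, 8.5) (footprint 26.5×22) is included at this height; Subtracting the remaining from the first: starting from the 14×8.5 cube, the r=3.5 cylinder at (11.5, 16) misses the remaining region (no effect); the 26.5×22 cube at (3, 8.5) misses the remaining region (no effect) — 1 connected region. The result has 1 disconnected region.

1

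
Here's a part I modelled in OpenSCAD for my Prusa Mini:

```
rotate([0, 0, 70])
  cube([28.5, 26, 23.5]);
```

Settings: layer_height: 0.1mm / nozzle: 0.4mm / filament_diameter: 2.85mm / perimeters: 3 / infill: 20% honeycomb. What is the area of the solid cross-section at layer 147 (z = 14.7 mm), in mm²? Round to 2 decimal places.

At z = 14.7 mm: the cube (footprint 28.5×26) is included at this height (area 741.00 mm²); (rotated 70° about Z; rotation is an isometry so areas/perimeters/island counts are preserved). Overall, the cross-section is a single solid region. Net area = 741.00 mm².

741.00 mm²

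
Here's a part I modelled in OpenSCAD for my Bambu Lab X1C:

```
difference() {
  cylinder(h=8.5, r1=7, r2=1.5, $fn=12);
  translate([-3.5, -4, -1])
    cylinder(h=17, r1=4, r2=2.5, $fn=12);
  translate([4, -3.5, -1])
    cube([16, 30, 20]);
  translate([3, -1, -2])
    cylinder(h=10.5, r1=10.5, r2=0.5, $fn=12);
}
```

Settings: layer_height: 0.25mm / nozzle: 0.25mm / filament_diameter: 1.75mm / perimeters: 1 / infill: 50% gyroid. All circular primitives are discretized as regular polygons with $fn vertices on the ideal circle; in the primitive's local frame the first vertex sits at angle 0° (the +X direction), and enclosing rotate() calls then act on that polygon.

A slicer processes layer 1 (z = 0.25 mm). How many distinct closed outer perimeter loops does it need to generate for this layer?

At z = 0.25 mm: the cone contributes a regular 12-gon of circumradius 6.838 (interpolated between r1=7 and r2=1.5 at t=0.029); the cone at (-3.5, -4) contributes a regular 12-gon of circumradius 3.890 (interpolated between r1=4 and r2=2.5 at t=0.074); the cube at (4, -3.5) is present — its section is the full 16×30 rectangle; the cone at (3, -1) (r1=10.5→r2=0.5) has section circumradius 8.357 here — a regular 12-gon; After the difference (first − rest): starting from the cone, the cone at (-3.5, -4) partially overlaps it — only the 30.13 mm² overlap (of its 45.39 mm²) is removed, clipping the outline; the 16×30 cube at (4, -3.5) partially overlaps it — only the 18.28 mm² overlap (of its 480.00 mm²) is removed, clipping the outline; the cone at (3, -1) partially overlaps it — only the 78.45 mm² overlap (of its 209.53 mm²) is removed, clipping the outline — 1 connected region. The result has 1 disconnected region.

1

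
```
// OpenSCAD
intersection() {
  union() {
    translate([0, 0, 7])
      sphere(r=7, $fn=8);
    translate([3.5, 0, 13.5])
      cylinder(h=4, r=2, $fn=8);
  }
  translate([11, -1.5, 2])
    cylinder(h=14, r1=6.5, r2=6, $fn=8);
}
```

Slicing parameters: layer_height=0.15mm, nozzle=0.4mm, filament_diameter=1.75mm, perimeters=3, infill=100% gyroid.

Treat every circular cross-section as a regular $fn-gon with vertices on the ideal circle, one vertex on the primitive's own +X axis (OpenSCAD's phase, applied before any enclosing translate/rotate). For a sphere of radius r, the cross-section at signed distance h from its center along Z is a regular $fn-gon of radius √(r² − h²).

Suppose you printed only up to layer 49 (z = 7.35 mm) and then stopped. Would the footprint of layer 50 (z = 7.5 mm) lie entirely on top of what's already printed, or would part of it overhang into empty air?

Compare the two slices. At z = 7.35: the r=7 sphere contributes a regular 8-gon of circumradius √(7²−0.35²) = 6.991 (area = (8/2)·6.991²·sin(360°/8) = 138.25 mm²); the cylinder at (3.5, 0) is absent (z outside [13.5, 17.5]); Merging all regions: only the r=7 sphere is present, so the union is just that shape — area = 138.25 mm²; the cone at (11, -1.5) contributes a regular 8-gon of circumradius 6.309 (interpolated between r1=6.5 and r2=6 at t=0.382) (area = (8/2)·6.309²·sin(360°/8) = 112.58 mm²); Keeping only the common overlap: the cone at (11, -1.5) partially overlaps that combined region; clipping to the common part keeps 5.92 mm² — area = 5.92 mm². At z = 7.5: the r=7 sphere slices to a regular 8-gon of circumradius 6.982 (√(r²−h²) with h=0.5 from center) (area = (8/2)·6.982²·sin(360°/8) = 137.89 mm²); the cylinder at (3.5, 0) does not reach this height (z outside [13.5, 17.5]); Merging all regions: only the r=7 sphere is present, so the union is just that shape — area = 137.89 mm²; the cone at (11, -1.5) (r1=6.5→r2=6) has section circumradius 6.304 here — a regular 8-gon (area = (8/2)·6.304²·sin(360°/8) = 112.39 mm²); Keeping only the common overlap: the cone at (11, -1.5) partially overlaps the result so far; clipping to the common part keeps 5.84 mm² — area = 5.84 mm². Checking containment: the cross-section at z = 7.5 is a subset of the cross-section at z = 7.35.

entirely on top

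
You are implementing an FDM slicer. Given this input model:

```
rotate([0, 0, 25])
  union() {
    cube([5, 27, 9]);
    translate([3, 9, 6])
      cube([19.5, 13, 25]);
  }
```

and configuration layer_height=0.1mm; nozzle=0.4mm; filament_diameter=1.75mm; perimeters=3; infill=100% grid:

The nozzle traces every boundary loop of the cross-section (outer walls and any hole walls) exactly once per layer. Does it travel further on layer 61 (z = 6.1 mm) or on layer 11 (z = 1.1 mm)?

Layer 61 (z = 6.1): the 5×27 cube contributes its full rectangle (perimeter 64.00 mm); the 19.5×13 cube at (3, 9) contributes its full rectangle (perimeter 65.00 mm); Combining (union): the regions partially overlap (shared area 26.00 mm²), so the edge portions inside another operand are dropped and the merged outline is re-measured after clipping — boundary = 99.00 mm; (whole slice rotated 25° about Z — lengths, areas and connectivity unchanged). So its perimeter = 99.00 mm. Layer 11 (z = 1.1): the cube is present — its section is the full 5×27 rectangle (perimeter 64.00 mm); the cube at (3, 9) does not reach this height (z outside [6, 31]); Taking the union: only the 5×27 cube is present, so the union is just that shape — boundary = 64.00 mm; (rotated 25° about Z; rotation is an isometry so areas/perimeters/island counts are preserved). So its perimeter = 64.00 mm. Layer 61 is larger (99.00 vs 64.00 mm).

layer 61 (z = 6.1 mm)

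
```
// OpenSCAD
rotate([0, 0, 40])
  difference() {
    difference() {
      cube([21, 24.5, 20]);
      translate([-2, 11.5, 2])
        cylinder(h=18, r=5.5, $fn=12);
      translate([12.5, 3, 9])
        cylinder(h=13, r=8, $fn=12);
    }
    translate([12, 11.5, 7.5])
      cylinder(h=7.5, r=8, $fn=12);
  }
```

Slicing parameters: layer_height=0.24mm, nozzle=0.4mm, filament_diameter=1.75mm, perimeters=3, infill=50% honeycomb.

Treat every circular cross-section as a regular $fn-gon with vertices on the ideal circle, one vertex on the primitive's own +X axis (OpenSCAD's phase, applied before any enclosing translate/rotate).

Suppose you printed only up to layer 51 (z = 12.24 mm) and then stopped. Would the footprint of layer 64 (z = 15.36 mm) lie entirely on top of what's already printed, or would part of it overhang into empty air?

part overhangs

Compare the two slices. At z = 12.24: the 21×24.5 cube contributes its full rectangle (area 514.50 mm²); the r=5.5 cylinder at (-2, 11.5) gives a regular 12-gon of circumradius 5.5 (constant along its height) (area = (12/2)·5.500²·sin(360°/12) = 90.75 mm²); the r=8 cylinder at (12.5, 3) contributes a regular 12-gon of circumradius 8 (area = (12/2)·8.000²·sin(360°/12) = 192.00 mm²); Subtracting the remaining from the first: starting from the 21×24.5 cube (514.50 mm²), the r=5.5 cylinder at (-2, 11.5) partially overlaps it — only the 24.45 mm² overlap (of its 90.75 mm²) is removed, clipping the outline; the r=8 cylinder at (12.5, 3) partially overlaps it — only the 141.59 mm² overlap (of its 192.00 mm²) is removed, clipping the outline — area = 348.46 mm²; the r=8 cylinder at (12, 11.5) gives a regular 12-gon of circumradius 8 (constant along its height) (area = (12/2)·8.000²·sin(360°/12) = 192.00 mm²); Taking the first minus the rest: starting from that combined region (348.46 mm²), the r=8 cylinder at (12, 11.5) partially overlaps it — only the 126.35 mm² overlap (of its 192.00 mm²) is removed, clipping the outline — area = 222.11 mm²; (whole slice rotated 40° about Z — lengths, areas and connectivity unchanged). At z = 15.36: the cube is present — its section is the full 21×24.5 rectangle (area 514.50 mm²); the cylinder at (-2, 11.5): section is a regular 12-gon, circumradius r=5.5 (area = (12/2)·5.500²·sin(360°/12) = 90.75 mm²); the r=8 cylinder at (12.5, 3) contributes a regular 12-gon of circumradius 8 (area = (12/2)·8.000²·sin(360°/12) = 192.00 mm²); Taking the first minus the rest: starting from the 21×24.5 cube (514.50 mm²), the r=5.5 cylinder at (-2, 11.5) partially overlaps it — only the 24.45 mm² overlap (of its 90.75 mm²) is removed, clipping the outline; the r=8 cylinder at (12.5, 3) partially overlaps it — only the 141.59 mm² overlap (of its 192.00 mm²) is removed, clipping the outline — area = 348.46 mm²; the cylinder at (12, 11.5) is not intersected at this z (z outside [7.5, 15]); Taking the first minus the rest: none of the subtracted shapes is present at this height, so that combined region is unchanged — area = 348.46 mm²; (whole slice rotated 40° about Z — lengths, areas and connectivity unchanged). Checking containment: at z = 15.36 the cross-section extends beyond the z = 12.24 cross-section by about 126.35 mm².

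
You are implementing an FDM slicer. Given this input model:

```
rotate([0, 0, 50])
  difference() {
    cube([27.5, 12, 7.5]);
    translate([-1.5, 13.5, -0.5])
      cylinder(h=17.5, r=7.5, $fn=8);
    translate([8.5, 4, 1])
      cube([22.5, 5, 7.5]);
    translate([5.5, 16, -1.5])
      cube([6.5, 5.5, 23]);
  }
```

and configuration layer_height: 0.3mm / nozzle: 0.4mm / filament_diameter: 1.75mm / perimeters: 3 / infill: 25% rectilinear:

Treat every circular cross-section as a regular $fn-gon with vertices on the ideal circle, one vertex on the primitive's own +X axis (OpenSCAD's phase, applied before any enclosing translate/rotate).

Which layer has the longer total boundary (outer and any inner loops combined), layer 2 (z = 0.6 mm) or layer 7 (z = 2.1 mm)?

layer 7 (z = 2.1 mm)

Layer 2 (z = 0.6): the cube is present — its section is the full 27.5×12 rectangle (perimeter 79.00 mm); the r=7.5 cylinder at (-1.5, 13.5) gives a regular 8-gon of circumradius 7.5 (constant along its height) (perimeter = 2·8·7.500·sin(180°/8) = 45.92 mm); the cube at (8.5, 4) does not reach this height (z outside [1, 8.5]); the 6.5×5.5 cube at (5.5, 16) contributes its full rectangle (perimeter 24.00 mm); Taking the first minus the rest: starting from the 27.5×12 cube, the r=7.5 cylinder at (-1.5, 13.5) partially overlaps it — only the 20.46 mm² overlap (of its 159.10 mm²) is removed, clipping the outline; the 6.5×5.5 cube at (5.5, 16) misses the remaining region (no effect) — boundary = 76.48 mm; (rotated 50° about Z; rotation is an isometry so areas/perimeters/island counts are preserved). So its perimeter = 76.48 mm. Layer 7 (z = 2.1): the cube (footprint 27.5×12) is included at this height (perimeter 79.00 mm); the r=7.5 cylinder at (-1.5, 13.5) contributes a regular 8-gon of circumradius 7.5 (perimeter = 2·8·7.500·sin(180°/8) = 45.92 mm); the cube at (8.5, 4) (footprint 22.5×5) is included at this height (perimeter 55.00 mm); the cube at (5.5, 16) is present — its section is the full 6.5×5.5 rectangle (perimeter 24.00 mm); Taking the first minus the rest: starting from the 27.5×12 cube, the r=7.5 cylinder at (-1.5, 13.5) partially overlaps it — only the 20.46 mm² overlap (of its 159.10 mm²) is removed, clipping the outline; the 22.5×5 cube at (8.5, 4) partially overlaps it — only the 95.00 mm² overlap (of its 112.50 mm²) is removed, clipping the outline; the 6.5×5.5 cube at (5.5, 16) misses the remaining region (no effect) — boundary = 114.48 mm; (rotated 50° about Z; rotation is an isometry so areas/perimeters/island counts are preserved). So its perimeter = 114.48 mm. Layer 7 is larger (114.48 vs 76.48 mm).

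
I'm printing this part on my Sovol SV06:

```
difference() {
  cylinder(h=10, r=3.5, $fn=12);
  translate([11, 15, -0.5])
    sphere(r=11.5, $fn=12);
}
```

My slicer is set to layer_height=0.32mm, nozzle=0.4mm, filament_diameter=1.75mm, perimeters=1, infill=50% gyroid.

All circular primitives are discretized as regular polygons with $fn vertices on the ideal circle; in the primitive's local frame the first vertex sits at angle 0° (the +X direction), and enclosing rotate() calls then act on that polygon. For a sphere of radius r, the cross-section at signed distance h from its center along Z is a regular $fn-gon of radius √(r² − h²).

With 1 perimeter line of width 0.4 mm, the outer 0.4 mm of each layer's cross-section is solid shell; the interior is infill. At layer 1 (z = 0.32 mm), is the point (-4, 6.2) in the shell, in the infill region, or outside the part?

At z = 0.32 mm: the r=3.5 cylinder gives a regular 12-gon of circumradius 3.5 (constant along its height); the sphere at (11, 15): section is a regular 12-gon, circumradius = √(r²−h²) = √(11.5²−0.82²) = 11.471; Subtracting the remaining from the first: starting from the r=3.5 cylinder, the r=11.5 sphere at (11, 15) misses the remaining region (no effect) — 1 connected region. Overall, the cross-section is a single solid region. The nearest boundary edge runs (-3.03, 1.75)→(-1.75, 3.03); distance from the point to it = 3.89 mm. The point is not inside any of the regions above, so it lies outside the cross-section (3.89 mm from the nearest boundary).

outside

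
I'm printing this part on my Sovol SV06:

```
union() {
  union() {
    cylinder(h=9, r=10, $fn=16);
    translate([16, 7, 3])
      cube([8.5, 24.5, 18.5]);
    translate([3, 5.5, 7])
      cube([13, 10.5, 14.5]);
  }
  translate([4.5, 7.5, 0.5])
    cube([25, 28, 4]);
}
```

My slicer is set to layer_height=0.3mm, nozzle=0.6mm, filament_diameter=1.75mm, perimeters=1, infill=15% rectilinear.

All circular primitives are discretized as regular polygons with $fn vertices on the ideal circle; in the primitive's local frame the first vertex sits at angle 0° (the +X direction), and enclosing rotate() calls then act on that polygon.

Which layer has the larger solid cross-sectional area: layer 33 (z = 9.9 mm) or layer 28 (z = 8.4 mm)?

Layer 33 (z = 9.9): the cylinder is absent (z outside [0, 9]); the cube at (16, 7) is present — its section is the full 8.5×24.5 rectangle (area 208.25 mm²); the cube at (3, 5.5) is present — its section is the full 13×10.5 rectangle (area 136.50 mm²); Taking the union: the 2 present regions share edge segments without overlapping in area, so areas simply add but the touching pieces fuse into one outline (the shared edge portions become interior and drop out of the boundary) — area = 344.75 mm²; the cube at (4.5, 7.5) does not reach this height (z outside [0.5, 4.5]); Taking the union: only that combined region is present, so the union is just that shape — area = 344.75 mm². So its area = 344.75 mm². Layer 28 (z = 8.4): the r=10 cylinder contributes a regular 16-gon of circumradius 10 (area = (16/2)·10.000²·sin(360°/16) = 306.15 mm²); the 8.5×24.5 cube at (16, 7) contributes its full rectangle (area 208.25 mm²); the cube at (3, 5.5) is present — its section is the full 13×10.5 rectangle (area 136.50 mm²); Taking the union: the regions partially overlap — summed areas 650.90 mm² minus the doubly-counted overlap 12.60 mm² gives 638.30 mm² — area = 638.30 mm²; the cube at (4.5, 7.5) is absent (z outside [0.5, 4.5]); Combining (union): only the result so far is present, so the union is just that shape — area = 638.30 mm². So its area = 638.30 mm². Layer 28 is larger (638.30 vs 344.75 mm²).

layer 28 (z = 8.4 mm)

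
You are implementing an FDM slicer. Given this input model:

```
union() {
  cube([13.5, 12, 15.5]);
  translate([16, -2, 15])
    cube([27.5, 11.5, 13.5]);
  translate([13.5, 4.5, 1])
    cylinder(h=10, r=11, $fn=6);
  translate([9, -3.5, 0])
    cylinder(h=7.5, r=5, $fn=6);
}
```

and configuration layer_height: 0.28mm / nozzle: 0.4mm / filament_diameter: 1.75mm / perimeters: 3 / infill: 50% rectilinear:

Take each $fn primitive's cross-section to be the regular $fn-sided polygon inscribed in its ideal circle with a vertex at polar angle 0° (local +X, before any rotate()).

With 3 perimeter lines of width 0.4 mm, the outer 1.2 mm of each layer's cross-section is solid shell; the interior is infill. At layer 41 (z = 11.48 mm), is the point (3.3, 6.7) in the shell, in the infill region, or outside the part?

infill

At z = 11.48 mm: the cube is present — its section is the full 13.5×12 rectangle; the cube at (16, -2) is not intersected at this z (z outside [15, 28.5]); the cylinder at (13.5, 4.5) does not reach this height (z outside [1, 11]); the cylinder at (9, -3.5) is not intersected at this z (z outside [0, 7.5]); Combining (union): only the 13.5×12 cube is present, so the union is just that shape — 1 connected region. Overall, the cross-section is a single solid region. The nearest boundary edge runs (0.00, 12.00)→(0.00, 0.00); distance from the point to it = 3.30 mm. The point is inside the cross-section and 3.30 mm from the nearest boundary — more than the 1.2 mm shell width (3 × 0.4), so it's in the infill interior.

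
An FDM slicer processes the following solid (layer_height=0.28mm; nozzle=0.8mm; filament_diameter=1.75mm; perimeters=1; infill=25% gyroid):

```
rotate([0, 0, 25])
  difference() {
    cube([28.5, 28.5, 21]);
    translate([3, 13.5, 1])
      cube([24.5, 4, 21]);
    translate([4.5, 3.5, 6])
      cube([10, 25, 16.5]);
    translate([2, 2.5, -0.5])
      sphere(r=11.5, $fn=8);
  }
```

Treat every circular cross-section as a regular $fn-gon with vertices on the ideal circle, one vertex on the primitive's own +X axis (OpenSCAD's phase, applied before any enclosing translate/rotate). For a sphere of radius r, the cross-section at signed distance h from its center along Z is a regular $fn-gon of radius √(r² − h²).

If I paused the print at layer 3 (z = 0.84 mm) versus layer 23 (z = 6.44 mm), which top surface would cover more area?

layer 3 (z = 0.84 mm)

Layer 3 (z = 0.84): the cube is present — its section is the full 28.5×28.5 rectangle (area 812.25 mm²); the cube at (3, 13.5) does not reach this height (z outside [1, 22]); the cube at (4.5, 3.5) is absent (z outside [6, 22.5]); the r=11.5 sphere at (2, 2.5) contributes a regular 8-gon of circumradius √(11.5²−1.34²) = 11.422 (area = (8/2)·11.422²·sin(360°/8) = 368.98 mm²); After the difference (first − rest): starting from the 28.5×28.5 cube (812.25 mm²), the r=11.5 sphere at (2, 2.5) partially overlaps it — only the 146.52 mm² overlap (of its 368.98 mm²) is removed, clipping the outline — area = 665.73 mm²; (rotated 25° about Z; rotation is an isometry so areas/perimeters/island counts are preserved). So its area = 665.73 mm². Layer 23 (z = 6.44): the cube is present — its section is the full 28.5×28.5 rectangle (area 812.25 mm²); the cube at (3, 13.5) is present — its section is the full 24.5×4 rectangle (area 98.00 mm²); the 10×25 cube at (4.5, 3.5) contributes its full rectangle (area 250.00 mm²); the r=11.5 sphere at (2, 2.5) slices to a regular 8-gon of circumradius 9.170 (√(r²−h²) with h=6.94 from center) (area = (8/2)·9.170²·sin(360°/8) = 237.83 mm²); Subtracting the remaining from the first: starting from the 28.5×28.5 cube (812.25 mm²), the 24.5×4 cube at (3, 13.5) lies wholly inside it (removes its full 98.00 mm² and its 57.00 mm outline becomes a hole wall); the 10×25 cube at (4.5, 3.5) partially overlaps it — only the 210.00 mm² overlap (of its 250.00 mm²) is removed, clipping the outline; the r=11.5 sphere at (2, 2.5) partially overlaps it — only the 72.23 mm² overlap (of its 237.83 mm²) is removed, clipping the outline — area = 432.02 mm²; (rotated 25° about Z; rotation is an isometry so areas/perimeters/island counts are preserved). So its area = 432.02 mm². Layer 3 is larger (665.73 vs 432.02 mm²).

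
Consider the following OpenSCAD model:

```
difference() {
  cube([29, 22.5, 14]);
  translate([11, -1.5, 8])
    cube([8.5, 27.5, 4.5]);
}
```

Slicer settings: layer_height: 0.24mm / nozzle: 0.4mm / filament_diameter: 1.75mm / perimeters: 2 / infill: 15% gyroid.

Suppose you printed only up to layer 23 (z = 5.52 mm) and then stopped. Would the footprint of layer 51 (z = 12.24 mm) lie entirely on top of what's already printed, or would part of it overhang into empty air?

entirely on top

Compare the two slices. At z = 5.52: the cube is present — its section is the full 29×22.5 rectangle (area 652.50 mm²); the cube at (11, -1.5) does not reach this height (z outside [8, 12.5]); Taking the first minus the rest: none of the subtracted shapes is present at this height, so the 29×22.5 cube is unchanged — area = 652.50 mm². At z = 12.24: the cube (footprint 29×22.5) is included at this height (area 652.50 mm²); the cube at (11, -1.5) is present — its section is the full 8.5×27.5 rectangle (area 233.75 mm²); After the difference (first − rest): starting from the 29×22.5 cube (652.50 mm²), the 8.5×27.5 cube at (11, -1.5) partially overlaps it — only the 191.25 mm² overlap (of its 233.75 mm²) is removed, clipping the outline — area = 461.25 mm². Checking containment: the cross-section at z = 12.24 is a subset of the cross-section at z = 5.52.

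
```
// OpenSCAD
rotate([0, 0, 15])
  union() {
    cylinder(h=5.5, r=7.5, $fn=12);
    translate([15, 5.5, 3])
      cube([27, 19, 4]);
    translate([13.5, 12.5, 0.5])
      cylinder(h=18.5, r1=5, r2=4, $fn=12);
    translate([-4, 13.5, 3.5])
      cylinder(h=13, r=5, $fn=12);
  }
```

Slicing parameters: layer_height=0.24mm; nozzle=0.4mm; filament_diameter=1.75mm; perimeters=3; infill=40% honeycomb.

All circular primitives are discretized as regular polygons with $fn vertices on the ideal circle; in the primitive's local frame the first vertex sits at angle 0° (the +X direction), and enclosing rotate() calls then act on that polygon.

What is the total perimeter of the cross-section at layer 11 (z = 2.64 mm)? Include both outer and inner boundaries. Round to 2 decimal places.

At z = 2.64 mm: the r=7.5 cylinder gives a regular 12-gon of circumradius 7.5 (constant along its height) (perimeter = 2·12·7.500·sin(180°/12) = 46.59 mm); the cube at (15, 5.5) does not reach this height (z outside [3, 7]); the cone at (13.5, 12.5) contributes a regular 12-gon of circumradius 4.884 (interpolated between r1=5 and r2=4 at t=0.116) (perimeter = 2·12·4.884·sin(180°/12) = 30.34 mm); the cylinder at (-4, 13.5) is absent (z outside [3.5, 16.5]); Merging all regions: the 2 present regions are separate (no shared area or edge), so areas and boundary lengths simply add and each stays a separate island — boundary = 76.93 mm; (rotated 15° about Z; rotation is an isometry so areas/perimeters/island counts are preserved). Overall, the cross-section has 2 separate islands. Total boundary length (outer) = 76.93 mm.

76.93 mm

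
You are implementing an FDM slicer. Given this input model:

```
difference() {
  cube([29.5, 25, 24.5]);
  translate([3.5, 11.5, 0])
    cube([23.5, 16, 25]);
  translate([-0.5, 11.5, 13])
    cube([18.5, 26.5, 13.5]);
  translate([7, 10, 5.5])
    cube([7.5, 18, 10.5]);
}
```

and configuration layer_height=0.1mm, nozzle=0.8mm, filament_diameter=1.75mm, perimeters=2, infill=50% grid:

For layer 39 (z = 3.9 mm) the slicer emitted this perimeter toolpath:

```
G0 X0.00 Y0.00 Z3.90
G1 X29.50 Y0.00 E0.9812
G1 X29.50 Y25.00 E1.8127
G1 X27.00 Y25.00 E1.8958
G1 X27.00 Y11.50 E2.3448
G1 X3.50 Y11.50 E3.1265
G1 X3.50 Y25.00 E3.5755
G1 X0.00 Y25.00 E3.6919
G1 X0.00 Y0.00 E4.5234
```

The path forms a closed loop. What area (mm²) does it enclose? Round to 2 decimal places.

420.25 mm²

Apply the shoelace formula to the sequence of (X, Y) vertices; enclosed area = 420.25 mm².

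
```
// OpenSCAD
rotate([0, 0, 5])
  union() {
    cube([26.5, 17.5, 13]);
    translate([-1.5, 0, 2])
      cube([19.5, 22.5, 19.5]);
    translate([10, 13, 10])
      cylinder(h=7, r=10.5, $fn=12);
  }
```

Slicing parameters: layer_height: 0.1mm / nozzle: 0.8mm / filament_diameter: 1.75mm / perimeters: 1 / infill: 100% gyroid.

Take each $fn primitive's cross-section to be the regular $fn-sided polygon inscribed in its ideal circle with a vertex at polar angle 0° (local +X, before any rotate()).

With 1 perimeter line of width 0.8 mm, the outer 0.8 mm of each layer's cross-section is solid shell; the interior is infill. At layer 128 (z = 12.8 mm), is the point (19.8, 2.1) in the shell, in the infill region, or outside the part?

At z = 12.8 mm: the cube (footprint 26.5×17.5) is included at this height; the cube at (-1.5, 0) is present — its section is the full 19.5×22.5 rectangle; the r=10.5 cylinder at (10, 13) gives a regular 12-gon of circumradius 10.5 (constant along its height); Combining (union): the regions partially overlap (shared area 640.53 mm²), so overlapping operands fuse into one piece — 1 connected region; (rotated 5° about Z; rotation is an isometry so areas/perimeters/island counts are preserved). Overall, the cross-section is a single solid region. Undo the 5° rotation: the query point maps to (19.908, 0.366) in the un-rotated model frame. The nearest boundary edge runs (26.50, 0.00)→(18.00, 0.00); distance from the point to it = 0.37 mm. The point is inside the cross-section, 0.37 mm from the nearest boundary — within the 0.8 mm shell band (1 × 0.8).

shell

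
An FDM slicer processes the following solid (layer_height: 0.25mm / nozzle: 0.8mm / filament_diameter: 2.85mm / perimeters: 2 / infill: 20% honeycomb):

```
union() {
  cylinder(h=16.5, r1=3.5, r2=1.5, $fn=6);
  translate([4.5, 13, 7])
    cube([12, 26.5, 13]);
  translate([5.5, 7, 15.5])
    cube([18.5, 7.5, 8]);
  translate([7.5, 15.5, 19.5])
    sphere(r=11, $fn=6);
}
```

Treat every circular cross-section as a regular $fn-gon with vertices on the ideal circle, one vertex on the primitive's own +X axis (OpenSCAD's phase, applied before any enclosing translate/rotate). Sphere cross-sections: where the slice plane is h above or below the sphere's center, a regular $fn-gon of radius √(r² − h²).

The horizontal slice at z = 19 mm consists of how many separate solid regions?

1

At z = 19 mm: the cone is not intersected at this z (z outside [0, 16.5]); the cube at (4.5, 13) is present — its section is the full 12×26.5 rectangle; the cube at (5.5, 7) is present — its section is the full 18.5×7.5 rectangle; the r=11 sphere at (7.5, 15.5) contributes a regular 6-gon of circumradius √(11²−0.5²) = 10.989; Merging all regions: the regions partially overlap (shared area 210.40 mm²), so overlapping operands fuse into one piece — 1 connected region. The result has 1 disconnected region.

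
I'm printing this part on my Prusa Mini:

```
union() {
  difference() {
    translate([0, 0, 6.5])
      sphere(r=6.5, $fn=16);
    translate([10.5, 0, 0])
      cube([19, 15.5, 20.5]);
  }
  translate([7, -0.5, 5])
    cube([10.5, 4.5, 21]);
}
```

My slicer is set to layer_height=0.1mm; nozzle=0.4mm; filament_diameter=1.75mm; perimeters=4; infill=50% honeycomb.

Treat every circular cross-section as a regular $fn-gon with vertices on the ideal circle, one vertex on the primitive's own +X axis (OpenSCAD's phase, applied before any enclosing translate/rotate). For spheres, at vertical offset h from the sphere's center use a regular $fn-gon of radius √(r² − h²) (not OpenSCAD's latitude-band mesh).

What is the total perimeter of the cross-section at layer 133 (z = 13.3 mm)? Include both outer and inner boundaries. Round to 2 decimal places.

At z = 13.3 mm: the sphere is not intersected at this z (|z−center|=6.800 > r=6.5); the cube at (10.5, 0) is present — its section is the full 19×15.5 rectangle (perimeter 69.00 mm); Taking the first minus the rest: the first operand is absent here, so nothing remains; the cube at (7, -0.5) (footprint 10.5×4.5) is included at this height (perimeter 30.00 mm); Combining (union): only the 10.5×4.5 cube at (7, -0.5) is present, so the union is just that shape — boundary = 30.00 mm. Overall, the cross-section is a single solid region. Total boundary length (outer) = 30.00 mm.

30.00 mm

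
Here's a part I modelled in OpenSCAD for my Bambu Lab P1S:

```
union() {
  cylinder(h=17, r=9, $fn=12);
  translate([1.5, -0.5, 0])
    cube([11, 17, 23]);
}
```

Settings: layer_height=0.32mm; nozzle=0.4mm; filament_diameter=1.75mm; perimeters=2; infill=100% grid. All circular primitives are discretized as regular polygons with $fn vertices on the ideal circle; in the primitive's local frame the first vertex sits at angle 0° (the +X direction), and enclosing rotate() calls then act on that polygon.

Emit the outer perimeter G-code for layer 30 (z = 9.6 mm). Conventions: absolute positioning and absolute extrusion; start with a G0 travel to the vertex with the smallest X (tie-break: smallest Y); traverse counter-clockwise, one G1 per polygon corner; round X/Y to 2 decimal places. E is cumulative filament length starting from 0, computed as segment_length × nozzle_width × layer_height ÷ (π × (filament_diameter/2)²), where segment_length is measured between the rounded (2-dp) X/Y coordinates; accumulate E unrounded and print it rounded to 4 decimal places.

At z = 9.6 mm: the r=9 cylinder gives a regular 12-gon of circumradius 9 (constant along its height); the cube at (1.5, -0.5) (footprint 11×17) is included at this height; Merging all regions: the regions partially overlap (shared area 51.27 mm²), so overlapping operands fuse into one piece — 1 connected region. The outline is a single polygon with 14 vertices. Extrusion per mm of travel: 0.4 × 0.32 / (π × 0.875²) = 0.053216. Accumulating E over each segment gives final E = 4.3894.

G0 X-9.00 Y0.00 Z9.60
G1 X-7.79 Y-4.50 E0.2480
G1 X-4.50 Y-7.79 E0.4956
G1 X0.00 Y-9.00 E0.7436
G1 X4.50 Y-7.79 E0.9915
G1 X7.79 Y-4.50 E1.2391
G1 X8.87 Y-0.50 E1.4596
G1 X12.50 Y-0.50 E1.6528
G1 X12.50 Y16.50 E2.5575
G1 X1.50 Y16.50 E3.1429
G1 X1.50 Y8.60 E3.5633
G1 X0.00 Y9.00 E3.6459
G1 X-4.50 Y7.79 E3.8939
G1 X-7.79 Y4.50 E4.1415
G1 X-9.00 Y0.00 E4.3894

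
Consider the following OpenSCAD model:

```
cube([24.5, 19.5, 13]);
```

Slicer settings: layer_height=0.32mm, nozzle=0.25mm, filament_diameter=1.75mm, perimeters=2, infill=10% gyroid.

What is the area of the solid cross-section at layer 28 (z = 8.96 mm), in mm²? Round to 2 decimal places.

477.75 mm²

At z = 8.96 mm: the cube is present — its section is the full 24.5×19.5 rectangle (area 477.75 mm²). Overall, the cross-section is a single solid region. Net area = 477.75 mm².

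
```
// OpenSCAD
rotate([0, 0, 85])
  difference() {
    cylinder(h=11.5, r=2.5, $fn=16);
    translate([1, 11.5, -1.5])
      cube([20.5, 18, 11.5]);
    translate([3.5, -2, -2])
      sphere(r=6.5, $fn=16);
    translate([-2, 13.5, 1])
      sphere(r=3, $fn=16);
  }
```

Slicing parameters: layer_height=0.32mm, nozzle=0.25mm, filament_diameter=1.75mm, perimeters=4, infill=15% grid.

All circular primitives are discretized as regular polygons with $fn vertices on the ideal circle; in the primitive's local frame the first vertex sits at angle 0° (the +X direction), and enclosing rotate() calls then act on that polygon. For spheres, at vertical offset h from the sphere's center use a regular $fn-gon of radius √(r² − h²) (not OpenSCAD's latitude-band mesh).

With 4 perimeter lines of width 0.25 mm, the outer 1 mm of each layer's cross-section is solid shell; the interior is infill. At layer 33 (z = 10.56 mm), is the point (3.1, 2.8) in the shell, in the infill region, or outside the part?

outside

At z = 10.56 mm: the cylinder: section is a regular 16-gon, circumradius r=2.5; the cube at (1, 11.5) is absent (z outside [-1.5, 10]); the sphere at (3.5, -2) does not reach this height (|z−center|=12.560 > r=6.5); the sphere at (-2, 13.5) is absent (|z−center|=9.560 > r=3); After the difference (first − rest): none of the subtracted shapes is present at this height, so the r=2.5 cylinder is unchanged — 1 connected region; (whole slice rotated 85° about Z — lengths, areas and connectivity unchanged). Overall, the cross-section is a single solid region. Undo the 85° rotation: the query point maps to (3.060, -2.844) in the un-rotated model frame. The nearest boundary edge runs (0.96, -2.31)→(1.77, -1.77); distance from the point to it = 1.68 mm. The point is not inside any of the regions above, so it lies outside the cross-section (1.68 mm from the nearest boundary).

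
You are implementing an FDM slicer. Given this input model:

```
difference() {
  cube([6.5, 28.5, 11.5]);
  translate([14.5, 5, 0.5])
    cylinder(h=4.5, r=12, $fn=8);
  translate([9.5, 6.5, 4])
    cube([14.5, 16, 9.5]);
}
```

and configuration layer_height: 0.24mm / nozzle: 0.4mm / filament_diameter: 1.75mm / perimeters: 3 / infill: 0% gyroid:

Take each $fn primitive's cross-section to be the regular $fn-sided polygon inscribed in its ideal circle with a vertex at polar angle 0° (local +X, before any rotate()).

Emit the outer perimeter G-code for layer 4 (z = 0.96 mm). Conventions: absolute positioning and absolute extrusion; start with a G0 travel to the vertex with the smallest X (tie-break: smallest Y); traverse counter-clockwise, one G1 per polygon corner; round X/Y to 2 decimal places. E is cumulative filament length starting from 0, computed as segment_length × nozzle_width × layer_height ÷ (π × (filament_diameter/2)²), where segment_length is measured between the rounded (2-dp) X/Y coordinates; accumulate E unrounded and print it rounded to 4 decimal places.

At z = 0.96 mm: the cube is present — its section is the full 6.5×28.5 rectangle; the r=12 cylinder at (14.5, 5) contributes a regular 8-gon of circumradius 12; the cube at (9.5, 6.5) is absent (z outside [4, 13.5]); Subtracting the remaining from the first: starting from the 6.5×28.5 cube, the r=12 cylinder at (14.5, 5) partially overlaps it — only the 33.90 mm² overlap (of its 407.29 mm²) is removed, clipping the outline — 1 connected region. The outline is a single polygon with 7 vertices. Extrusion per mm of travel: 0.4 × 0.24 / (π × 0.875²) = 0.039912. Accumulating E over each segment gives final E = 2.7742.

G0 X0.00 Y0.00 Z0.96
G1 X4.57 Y0.00 E0.1824
G1 X2.50 Y5.00 E0.3984
G1 X6.01 Y13.49 E0.7651
G1 X6.50 Y13.69 E0.7862
G1 X6.50 Y28.50 E1.3773
G1 X0.00 Y28.50 E1.6367
G1 X0.00 Y0.00 E2.7742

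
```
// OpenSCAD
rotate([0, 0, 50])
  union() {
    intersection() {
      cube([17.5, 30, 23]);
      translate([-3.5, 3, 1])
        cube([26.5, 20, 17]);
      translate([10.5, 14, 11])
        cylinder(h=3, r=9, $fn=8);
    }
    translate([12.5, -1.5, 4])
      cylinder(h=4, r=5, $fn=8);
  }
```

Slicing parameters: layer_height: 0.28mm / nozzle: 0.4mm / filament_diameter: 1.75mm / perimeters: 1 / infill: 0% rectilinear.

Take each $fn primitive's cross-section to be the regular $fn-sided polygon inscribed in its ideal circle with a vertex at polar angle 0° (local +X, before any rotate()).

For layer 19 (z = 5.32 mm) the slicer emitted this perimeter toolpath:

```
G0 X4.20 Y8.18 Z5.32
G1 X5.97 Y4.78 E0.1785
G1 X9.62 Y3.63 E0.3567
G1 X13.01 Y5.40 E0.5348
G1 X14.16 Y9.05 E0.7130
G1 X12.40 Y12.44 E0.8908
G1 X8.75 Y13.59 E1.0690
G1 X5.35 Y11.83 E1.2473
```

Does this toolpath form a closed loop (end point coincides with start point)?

no

Start point (G0): (4.20, 8.18). End point (last G1): the path does not return to the start — open.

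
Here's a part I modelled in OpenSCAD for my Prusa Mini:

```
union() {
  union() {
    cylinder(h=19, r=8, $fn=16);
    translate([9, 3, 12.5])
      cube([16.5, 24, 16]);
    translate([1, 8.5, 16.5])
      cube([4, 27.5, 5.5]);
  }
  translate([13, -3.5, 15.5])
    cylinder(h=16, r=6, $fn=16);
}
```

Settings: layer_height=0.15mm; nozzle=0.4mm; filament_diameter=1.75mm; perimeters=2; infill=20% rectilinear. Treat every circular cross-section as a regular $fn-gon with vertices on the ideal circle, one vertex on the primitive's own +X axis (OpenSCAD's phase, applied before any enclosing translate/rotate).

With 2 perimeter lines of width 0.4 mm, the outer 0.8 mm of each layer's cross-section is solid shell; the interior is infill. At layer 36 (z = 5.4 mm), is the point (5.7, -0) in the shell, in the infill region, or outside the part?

At z = 5.4 mm: the r=8 cylinder contributes a regular 16-gon of circumradius 8; the cube at (9, 3) is absent (z outside [12.5, 28.5]); the cube at (1, 8.5) does not reach this height (z outside [16.5, 22]); Combining (union): only the r=8 cylinder is present, so the union is just that shape — 1 connected region; the cylinder at (13, -3.5) is not intersected at this z (z outside [15.5, 31.5]); Taking the union: only the result so far is present, so the union is just that shape — 1 connected region. Overall, the cross-section is a single solid region. The nearest boundary edge runs (8.00, 0.00)→(7.39, 3.06); distance from the point to it = 2.26 mm. The point is inside the cross-section and 2.26 mm from the nearest boundary — more than the 0.8 mm shell width (2 × 0.4), so it's in the infill interior.

infill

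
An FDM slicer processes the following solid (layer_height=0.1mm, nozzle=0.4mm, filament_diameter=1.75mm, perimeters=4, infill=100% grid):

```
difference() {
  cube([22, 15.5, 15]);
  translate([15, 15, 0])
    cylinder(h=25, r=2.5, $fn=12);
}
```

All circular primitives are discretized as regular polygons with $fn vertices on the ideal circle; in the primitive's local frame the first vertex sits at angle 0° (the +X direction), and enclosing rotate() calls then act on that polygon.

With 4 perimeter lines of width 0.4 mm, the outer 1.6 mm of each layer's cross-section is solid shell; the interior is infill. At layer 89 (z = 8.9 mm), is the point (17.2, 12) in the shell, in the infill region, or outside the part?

At z = 8.9 mm: the 22×15.5 cube contributes its full rectangle; the cylinder at (15, 15): section is a regular 12-gon, circumradius r=2.5; After the difference (first − rest): starting from the 22×15.5 cube, the r=2.5 cylinder at (15, 15) partially overlaps it — only the 11.81 mm² overlap (of its 18.75 mm²) is removed, clipping the outline — 1 connected region. Overall, the cross-section is a single solid region. The nearest boundary edge runs (16.25, 12.83)→(17.17, 13.75); distance from the point to it = 1.26 mm. The point is inside the cross-section, 1.26 mm from the nearest boundary — within the 1.6 mm shell band (4 × 0.4).

shell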